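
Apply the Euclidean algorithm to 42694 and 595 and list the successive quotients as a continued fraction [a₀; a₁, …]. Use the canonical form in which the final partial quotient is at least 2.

42694 = 71·595 + 449, so a_0 = 71
595 = 1·449 + 146, so a_1 = 1
449 = 3·146 + 11, so a_2 = 3
146 = 13·11 + 3, so a_3 = 13
11 = 3·3 + 2, so a_4 = 3
3 = 1·2 + 1, so a_5 = 1
2 = 2·1 + 0, so a_6 = 2

[71; 1, 3, 13, 3, 1, 2]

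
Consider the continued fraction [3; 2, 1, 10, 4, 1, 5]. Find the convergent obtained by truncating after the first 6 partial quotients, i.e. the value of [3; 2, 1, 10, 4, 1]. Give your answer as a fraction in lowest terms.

545/163

Start with 1.
4 + 1/(1/1) = 4 + 1/1 = 5/1
10 + 1/(5/1) = 10 + 1/5 = 51/5
1 + 1/(51/5) = 1 + 5/51 = 56/51
2 + 1/(56/51) = 2 + 51/56 = 163/56
3 + 1/(163/56) = 3 + 56/163 = 545/163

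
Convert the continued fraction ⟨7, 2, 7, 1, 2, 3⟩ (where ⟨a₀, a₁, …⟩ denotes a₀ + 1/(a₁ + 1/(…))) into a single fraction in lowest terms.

1225/164

a_0 = 7: 7/1
a_1 = 2: 15/2
a_2 = 7: 112/15
a_3 = 1: 127/17
a_4 = 2: 366/49
a_5 = 3: 1225/164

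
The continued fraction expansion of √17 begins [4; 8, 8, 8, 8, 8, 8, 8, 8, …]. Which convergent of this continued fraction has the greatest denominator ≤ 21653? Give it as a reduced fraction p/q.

17684/4289

a_0 = 4: 4/1  (≤ bound)
a_1 = 8: 33/8  (≤ bound)
a_2 = 8: 268/65  (≤ bound)
a_3 = 8: 2177/528  (≤ bound)
a_4 = 8: 17684/4289  (≤ bound)
a_5 = 8: 143649/34840  (> 21653, stop)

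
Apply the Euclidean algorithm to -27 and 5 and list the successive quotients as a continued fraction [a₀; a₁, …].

[-6; 1, 1, 2]

-27 = -6·5 + 3, so a_0 = -6
5 = 1·3 + 2, so a_1 = 1
3 = 1·2 + 1, so a_2 = 1
2 = 2·1 + 0, so a_3 = 2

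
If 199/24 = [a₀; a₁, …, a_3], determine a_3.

3

Apply division with remainder until the remainder is 0:
199 = 8·24 + 7, so a_0 = 8
24 = 3·7 + 3, so a_1 = 3
7 = 2·3 + 1, so a_2 = 2
3 = 3·1 + 0, so a_3 = 3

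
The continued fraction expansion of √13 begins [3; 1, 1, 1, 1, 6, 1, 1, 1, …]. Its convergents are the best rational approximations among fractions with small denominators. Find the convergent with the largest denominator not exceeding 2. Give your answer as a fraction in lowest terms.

a_0 = 3: 3/1  (≤ bound)
a_1 = 1: 4/1  (≤ bound)
a_2 = 1: 7/2  (≤ bound)
a_3 = 1: 11/3  (> 2, stop)

7/2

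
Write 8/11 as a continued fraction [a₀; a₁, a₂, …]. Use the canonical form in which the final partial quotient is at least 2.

[0; 1, 2, 1, 2]

Apply division with remainder until the remainder is 0:
8 ÷ 11 → quotient 0, remainder 8
11 ÷ 8 → quotient 1, remainder 3
8 ÷ 3 → quotient 2, remainder 2
3 ÷ 2 → quotient 1, remainder 1
2 ÷ 1 → quotient 2, remainder 0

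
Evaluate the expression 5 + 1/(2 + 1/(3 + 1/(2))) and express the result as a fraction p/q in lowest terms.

87/16

a_0 = 5: 5/1
a_1 = 2: 11/2
a_2 = 3: 38/7
a_3 = 2: 87/16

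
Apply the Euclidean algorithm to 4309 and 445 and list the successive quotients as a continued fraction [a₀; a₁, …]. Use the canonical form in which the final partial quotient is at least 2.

[9; 1, 2, 6, 2, 2, 4]

Repeatedly divide and take the remainder:
4309 = 9·445 + 304, so a_0 = 9
445 = 1·304 + 141, so a_1 = 1
304 = 2·141 + 22, so a_2 = 2
141 = 6·22 + 9, so a_3 = 6
22 = 2·9 + 4, so a_4 = 2
9 = 2·4 + 1, so a_5 = 2
4 = 4·1 + 0, so a_6 = 4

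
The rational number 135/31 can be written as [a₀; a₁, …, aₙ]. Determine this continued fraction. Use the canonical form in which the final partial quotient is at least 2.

Repeatedly divide and take the remainder:
135 ÷ 31 → quotient 4, remainder 11
31 ÷ 11 → quotient 2, remainder 9
11 ÷ 9 → quotient 1, remainder 2
9 ÷ 2 → quotient 4, remainder 1
2 ÷ 1 → quotient 2, remainder 0

[4; 2, 1, 4, 2]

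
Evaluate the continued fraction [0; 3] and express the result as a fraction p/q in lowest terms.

1/3

Starting at the tail and folding back:
Start with 3.
0 + 1/(3/1) = 0 + 1/3 = 1/3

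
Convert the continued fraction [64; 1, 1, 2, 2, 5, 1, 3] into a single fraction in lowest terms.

19117/296

Build up convergents one term at a time:
a_0 = 64: 64/1
a_1 = 1: 65/1
a_2 = 1: 129/2
a_3 = 2: 323/5
a_4 = 2: 775/12
a_5 = 5: 4198/65
a_6 = 1: 4973/77
a_7 = 3: 19117/296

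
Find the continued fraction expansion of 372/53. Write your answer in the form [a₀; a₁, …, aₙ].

[7; 53]

372 ÷ 53 → quotient 7, remainder 1
53 ÷ 1 → quotient 53, remainder 0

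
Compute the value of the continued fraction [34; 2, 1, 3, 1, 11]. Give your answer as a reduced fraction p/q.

Work from the innermost term outward:
Start with 11.
1 + 1/(11/1) = 1 + 1/11 = 12/11
3 + 1/(12/11) = 3 + 11/12 = 47/12
1 + 1/(47/12) = 1 + 12/47 = 59/47
2 + 1/(59/47) = 2 + 47/59 = 165/59
34 + 1/(165/59) = 34 + 59/165 = 5669/165

5669/165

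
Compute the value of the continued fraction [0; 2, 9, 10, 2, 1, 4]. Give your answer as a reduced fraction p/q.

a_0 = 0: 0/1
a_1 = 2: 1/2
a_2 = 9: 9/19
a_3 = 10: 91/192
a_4 = 2: 191/403
a_5 = 1: 282/595
a_6 = 4: 1319/2783

1319/2783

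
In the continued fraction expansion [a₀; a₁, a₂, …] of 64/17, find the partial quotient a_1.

1

Apply division with remainder until the remainder is 0:
64 = 3·17 + 13, so a_0 = 3
17 = 1·13 + 4, so a_1 = 1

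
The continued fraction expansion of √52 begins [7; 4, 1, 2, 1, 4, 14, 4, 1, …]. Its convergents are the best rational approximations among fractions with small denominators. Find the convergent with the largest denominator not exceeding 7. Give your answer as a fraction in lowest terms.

List convergents until the denominator exceeds the bound:
a_0 = 7: 7/1  (≤ bound)
a_1 = 4: 29/4  (≤ bound)
a_2 = 1: 36/5  (≤ bound)
a_3 = 2: 101/14  (> 7, stop)

36/5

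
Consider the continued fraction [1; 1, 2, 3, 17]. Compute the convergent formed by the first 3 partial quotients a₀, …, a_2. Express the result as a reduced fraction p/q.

5/3

Build up convergents one term at a time:
a_0 = 1: 1/1
a_1 = 1: 2/1
a_2 = 2: 5/3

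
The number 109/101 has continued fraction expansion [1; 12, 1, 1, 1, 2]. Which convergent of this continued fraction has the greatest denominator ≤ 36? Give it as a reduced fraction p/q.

27/25

a_0 = 1: 1/1  (≤ bound)
a_1 = 12: 13/12  (≤ bound)
a_2 = 1: 14/13  (≤ bound)
a_3 = 1: 27/25  (≤ bound)
a_4 = 1: 41/38  (> 36, stop)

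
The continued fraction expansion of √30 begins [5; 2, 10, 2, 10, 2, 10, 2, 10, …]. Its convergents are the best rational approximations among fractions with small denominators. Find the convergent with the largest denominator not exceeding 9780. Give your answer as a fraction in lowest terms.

a_0 = 5: 5/1  (≤ bound)
a_1 = 2: 11/2  (≤ bound)
a_2 = 10: 115/21  (≤ bound)
a_3 = 2: 241/44  (≤ bound)
a_4 = 10: 2525/461  (≤ bound)
a_5 = 2: 5291/966  (≤ bound)
a_6 = 10: 55435/10121  (> 9780, stop)

5291/966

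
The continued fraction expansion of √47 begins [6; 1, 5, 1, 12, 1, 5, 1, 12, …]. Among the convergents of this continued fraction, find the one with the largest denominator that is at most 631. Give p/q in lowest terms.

3942/575

a_0 = 6: 6/1  (≤ bound)
a_1 = 1: 7/1  (≤ bound)
a_2 = 5: 41/6  (≤ bound)
a_3 = 1: 48/7  (≤ bound)
a_4 = 12: 617/90  (≤ bound)
a_5 = 1: 665/97  (≤ bound)
a_6 = 5: 3942/575  (≤ bound)
a_7 = 1: 4607/672  (> 631, stop)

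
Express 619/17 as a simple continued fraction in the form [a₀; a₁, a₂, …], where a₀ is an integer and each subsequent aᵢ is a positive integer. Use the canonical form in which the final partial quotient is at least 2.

Repeatedly divide and take the remainder:
⌊619/17⌋ = 36, remainder 7
⌊17/7⌋ = 2, remainder 3
⌊7/3⌋ = 2, remainder 1
⌊3/1⌋ = 3, remainder 0

[36; 2, 2, 3]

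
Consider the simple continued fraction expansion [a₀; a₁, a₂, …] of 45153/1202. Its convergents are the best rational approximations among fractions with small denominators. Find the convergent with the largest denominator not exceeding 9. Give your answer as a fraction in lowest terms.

a_0 = 37: 37/1  (≤ bound)
a_1 = 1: 38/1  (≤ bound)
a_2 = 1: 75/2  (≤ bound)
a_3 = 3: 263/7  (≤ bound)
a_4 = 2: 601/16  (> 9, stop)

263/7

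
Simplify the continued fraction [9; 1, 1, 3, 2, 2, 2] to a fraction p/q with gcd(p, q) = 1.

899/94

Build up convergents one term at a time:
a_0 = 9: 9/1
a_1 = 1: 10/1
a_2 = 1: 19/2
a_3 = 3: 67/7
a_4 = 2: 153/16
a_5 = 2: 373/39
a_6 = 2: 899/94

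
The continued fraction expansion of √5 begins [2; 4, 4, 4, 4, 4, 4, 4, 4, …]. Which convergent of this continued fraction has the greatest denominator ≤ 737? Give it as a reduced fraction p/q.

a_0 = 2: 2/1  (≤ bound)
a_1 = 4: 9/4  (≤ bound)
a_2 = 4: 38/17  (≤ bound)
a_3 = 4: 161/72  (≤ bound)
a_4 = 4: 682/305  (≤ bound)
a_5 = 4: 2889/1292  (> 737, stop)

682/305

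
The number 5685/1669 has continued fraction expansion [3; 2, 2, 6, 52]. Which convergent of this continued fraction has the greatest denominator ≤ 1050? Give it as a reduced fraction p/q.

a_0 = 3: 3/1  (≤ bound)
a_1 = 2: 7/2  (≤ bound)
a_2 = 2: 17/5  (≤ bound)
a_3 = 6: 109/32  (≤ bound)
a_4 = 52: 5685/1669  (> 1050, stop)

109/32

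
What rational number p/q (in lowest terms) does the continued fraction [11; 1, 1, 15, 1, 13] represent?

Collapse the nested fraction from the inside out:
Start with 13.
1 + 1/(13/1) = 1 + 1/13 = 14/13
15 + 1/(14/13) = 15 + 13/14 = 223/14
1 + 1/(223/14) = 1 + 14/223 = 237/223
1 + 1/(237/223) = 1 + 223/237 = 460/237
11 + 1/(460/237) = 11 + 237/460 = 5297/460

5297/460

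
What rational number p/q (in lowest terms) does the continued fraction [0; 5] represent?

a_0 = 0: 0/1
a_1 = 5: 1/5

1/5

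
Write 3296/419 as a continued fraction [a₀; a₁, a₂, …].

[7; 1, 6, 2, 13, 2]

Repeatedly divide and take the remainder:
3296 ÷ 419 → quotient 7, remainder 363
419 ÷ 363 → quotient 1, remainder 56
363 ÷ 56 → quotient 6, remainder 27
56 ÷ 27 → quotient 2, remainder 2
27 ÷ 2 → quotient 13, remainder 1
2 ÷ 1 → quotient 2, remainder 0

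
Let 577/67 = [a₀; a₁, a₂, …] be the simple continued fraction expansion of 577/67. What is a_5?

2

577 = 8·67 + 41, so a_0 = 8
67 = 1·41 + 26, so a_1 = 1
41 = 1·26 + 15, so a_2 = 1
26 = 1·15 + 11, so a_3 = 1
15 = 1·11 + 4, so a_4 = 1
11 = 2·4 + 3, so a_5 = 2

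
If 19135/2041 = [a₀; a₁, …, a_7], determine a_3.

1

Run the Euclidean algorithm, recording each quotient:
⌊19135/2041⌋ = 9, remainder 766
⌊2041/766⌋ = 2, remainder 509
⌊766/509⌋ = 1, remainder 257
⌊509/257⌋ = 1, remainder 252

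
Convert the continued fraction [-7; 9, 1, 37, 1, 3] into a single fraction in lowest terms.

-10667/1546

Collapse the nested fraction from the inside out:
Start with 3.
1 + 1/(3/1) = 1 + 1/3 = 4/3
37 + 1/(4/3) = 37 + 3/4 = 151/4
1 + 1/(151/4) = 1 + 4/151 = 155/151
9 + 1/(155/151) = 9 + 151/155 = 1546/155
-7 + 1/(1546/155) = -7 + 155/1546 = -10667/1546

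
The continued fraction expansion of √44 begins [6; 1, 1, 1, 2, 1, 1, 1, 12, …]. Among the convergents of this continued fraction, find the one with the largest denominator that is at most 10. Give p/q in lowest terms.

53/8

a_0 = 6: 6/1  (≤ bound)
a_1 = 1: 7/1  (≤ bound)
a_2 = 1: 13/2  (≤ bound)
a_3 = 1: 20/3  (≤ bound)
a_4 = 2: 53/8  (≤ bound)
a_5 = 1: 73/11  (> 10, stop)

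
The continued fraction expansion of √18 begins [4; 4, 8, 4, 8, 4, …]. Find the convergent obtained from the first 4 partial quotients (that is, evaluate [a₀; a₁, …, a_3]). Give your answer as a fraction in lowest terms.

Start with 4.
8 + 1/(4/1) = 8 + 1/4 = 33/4
4 + 1/(33/4) = 4 + 4/33 = 136/33
4 + 1/(136/33) = 4 + 33/136 = 577/136

577/136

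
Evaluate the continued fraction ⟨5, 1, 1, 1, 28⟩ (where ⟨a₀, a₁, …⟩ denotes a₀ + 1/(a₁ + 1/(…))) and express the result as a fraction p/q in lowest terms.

Build up convergents one term at a time:
a_0 = 5: 5/1
a_1 = 1: 6/1
a_2 = 1: 11/2
a_3 = 1: 17/3
a_4 = 28: 487/86

487/86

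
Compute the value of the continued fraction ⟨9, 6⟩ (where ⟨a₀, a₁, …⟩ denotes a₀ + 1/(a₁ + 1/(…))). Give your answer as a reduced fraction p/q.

55/6

a_0 = 9: 9/1
a_1 = 6: 55/6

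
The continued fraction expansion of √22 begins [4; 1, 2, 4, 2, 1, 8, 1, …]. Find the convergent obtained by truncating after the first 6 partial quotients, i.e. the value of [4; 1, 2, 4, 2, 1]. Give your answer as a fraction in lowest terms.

197/42

Start with 1.
2 + 1/(1/1) = 2 + 1/1 = 3/1
4 + 1/(3/1) = 4 + 1/3 = 13/3
2 + 1/(13/3) = 2 + 3/13 = 29/13
1 + 1/(29/13) = 1 + 13/29 = 42/29
4 + 1/(42/29) = 4 + 29/42 = 197/42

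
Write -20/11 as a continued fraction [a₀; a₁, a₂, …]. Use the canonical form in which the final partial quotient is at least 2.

[-2; 5, 2]

Repeatedly divide and take the remainder:
-20 = -2·11 + 2, so a_0 = -2
11 = 5·2 + 1, so a_1 = 5
2 = 2·1 + 0, so a_2 = 2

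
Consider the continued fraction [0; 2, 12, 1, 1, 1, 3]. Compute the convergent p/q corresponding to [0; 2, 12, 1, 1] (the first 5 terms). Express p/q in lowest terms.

25/52

Compute successive convergents:
a_0 = 0: 0/1
a_1 = 2: 1/2
a_2 = 12: 12/25
a_3 = 1: 13/27
a_4 = 1: 25/52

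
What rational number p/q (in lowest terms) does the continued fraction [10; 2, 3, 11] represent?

Compute successive convergents:
a_0 = 10: 10/1
a_1 = 2: 21/2
a_2 = 3: 73/7
a_3 = 11: 824/79

824/79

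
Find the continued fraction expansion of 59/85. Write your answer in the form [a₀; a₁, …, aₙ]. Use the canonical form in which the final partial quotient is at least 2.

[0; 1, 2, 3, 1, 2, 2]

59 = 0·85 + 59, so a_0 = 0
85 = 1·59 + 26, so a_1 = 1
59 = 2·26 + 7, so a_2 = 2
26 = 3·7 + 5, so a_3 = 3
7 = 1·5 + 2, so a_4 = 1
5 = 2·2 + 1, so a_5 = 2
2 = 2·1 + 0, so a_6 = 2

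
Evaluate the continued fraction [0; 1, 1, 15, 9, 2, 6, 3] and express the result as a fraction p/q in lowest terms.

a_0 = 0: 0/1
a_1 = 1: 1/1
a_2 = 1: 1/2
a_3 = 15: 16/31
a_4 = 9: 145/281
a_5 = 2: 306/593
a_6 = 6: 1981/3839
a_7 = 3: 6249/12110

6249/12110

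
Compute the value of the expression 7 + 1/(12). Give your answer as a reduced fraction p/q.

85/12

Start with 12.
7 + 1/(12/1) = 7 + 1/12 = 85/12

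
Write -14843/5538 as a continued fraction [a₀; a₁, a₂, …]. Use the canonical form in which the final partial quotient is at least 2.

[-3; 3, 7, 1, 6, 1, 3, 7]

-14843 = -3·5538 + 1771, so a_0 = -3
5538 = 3·1771 + 225, so a_1 = 3
1771 = 7·225 + 196, so a_2 = 7
225 = 1·196 + 29, so a_3 = 1
196 = 6·29 + 22, so a_4 = 6
29 = 1·22 + 7, so a_5 = 1
22 = 3·7 + 1, so a_6 = 3
7 = 7·1 + 0, so a_7 = 7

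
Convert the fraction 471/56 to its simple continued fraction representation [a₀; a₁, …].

[8; 2, 2, 3, 3]

471 ÷ 56 → quotient 8, remainder 23
56 ÷ 23 → quotient 2, remainder 10
23 ÷ 10 → quotient 2, remainder 3
10 ÷ 3 → quotient 3, remainder 1
3 ÷ 1 → quotient 3, remainder 0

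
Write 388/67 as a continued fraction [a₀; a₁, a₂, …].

Apply division with remainder until the remainder is 0:
388 ÷ 67 → quotient 5, remainder 53
67 ÷ 53 → quotient 1, remainder 14
53 ÷ 14 → quotient 3, remainder 11
14 ÷ 11 → quotient 1, remainder 3
11 ÷ 3 → quotient 3, remainder 2
3 ÷ 2 → quotient 1, remainder 1
2 ÷ 1 → quotient 2, remainder 0

[5; 1, 3, 1, 3, 1, 2]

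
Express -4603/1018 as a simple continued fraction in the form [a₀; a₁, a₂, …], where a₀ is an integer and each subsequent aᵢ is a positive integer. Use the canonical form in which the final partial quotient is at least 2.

[-5; 2, 11, 14, 1, 2]

Repeatedly divide and take the remainder:
-4603 = -5·1018 + 487, so a_0 = -5
1018 = 2·487 + 44, so a_1 = 2
487 = 11·44 + 3, so a_2 = 11
44 = 14·3 + 2, so a_3 = 14
3 = 1·2 + 1, so a_4 = 1
2 = 2·1 + 0, so a_5 = 2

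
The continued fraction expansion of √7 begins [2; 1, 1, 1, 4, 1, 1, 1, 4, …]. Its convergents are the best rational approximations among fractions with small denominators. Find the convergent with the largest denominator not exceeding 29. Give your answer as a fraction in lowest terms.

45/17

a_0 = 2: 2/1  (≤ bound)
a_1 = 1: 3/1  (≤ bound)
a_2 = 1: 5/2  (≤ bound)
a_3 = 1: 8/3  (≤ bound)
a_4 = 4: 37/14  (≤ bound)
a_5 = 1: 45/17  (≤ bound)
a_6 = 1: 82/31  (> 29, stop)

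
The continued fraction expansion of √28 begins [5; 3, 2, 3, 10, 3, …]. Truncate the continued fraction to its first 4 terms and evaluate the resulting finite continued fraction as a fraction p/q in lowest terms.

Compute successive convergents:
a_0 = 5: 5/1
a_1 = 3: 16/3
a_2 = 2: 37/7
a_3 = 3: 127/24

127/24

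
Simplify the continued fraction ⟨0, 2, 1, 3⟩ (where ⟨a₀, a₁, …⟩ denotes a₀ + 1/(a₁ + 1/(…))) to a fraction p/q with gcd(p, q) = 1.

Work from the innermost term outward:
Start with 3.
1 + 1/(3/1) = 1 + 1/3 = 4/3
2 + 1/(4/3) = 2 + 3/4 = 11/4
0 + 1/(11/4) = 0 + 4/11 = 4/11

4/11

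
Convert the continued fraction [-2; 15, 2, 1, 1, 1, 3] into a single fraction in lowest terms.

a_0 = -2: -2/1
a_1 = 15: -29/15
a_2 = 2: -60/31
a_3 = 1: -89/46
a_4 = 1: -149/77
a_5 = 1: -238/123
a_6 = 3: -863/446

-863/446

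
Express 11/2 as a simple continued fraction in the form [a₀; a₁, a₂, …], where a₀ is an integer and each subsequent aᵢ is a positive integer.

[5; 2]

Run the Euclidean algorithm, recording each quotient:
⌊11/2⌋ = 5, remainder 1
⌊2/1⌋ = 2, remainder 0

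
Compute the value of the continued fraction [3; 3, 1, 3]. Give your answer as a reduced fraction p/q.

49/15

Use the convergent recurrence hₖ = aₖ·hₖ₋₁ + hₖ₋₂ (and likewise for the denominators kₖ):
a_0 = 3: 3/1
a_1 = 3: 10/3
a_2 = 1: 13/4
a_3 = 3: 49/15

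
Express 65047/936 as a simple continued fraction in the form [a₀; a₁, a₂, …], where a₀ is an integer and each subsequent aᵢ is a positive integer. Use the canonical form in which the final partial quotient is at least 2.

[69; 2, 46, 3, 3]

⌊65047/936⌋ = 69, remainder 463
⌊936/463⌋ = 2, remainder 10
⌊463/10⌋ = 46, remainder 3
⌊10/3⌋ = 3, remainder 1
⌊3/1⌋ = 3, remainder 0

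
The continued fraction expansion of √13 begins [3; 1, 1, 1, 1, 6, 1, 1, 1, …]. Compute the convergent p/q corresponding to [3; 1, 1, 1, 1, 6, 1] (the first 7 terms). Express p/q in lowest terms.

Start with 1.
6 + 1/(1/1) = 6 + 1/1 = 7/1
1 + 1/(7/1) = 1 + 1/7 = 8/7
1 + 1/(8/7) = 1 + 7/8 = 15/8
1 + 1/(15/8) = 1 + 8/15 = 23/15
1 + 1/(23/15) = 1 + 15/23 = 38/23
3 + 1/(38/23) = 3 + 23/38 = 137/38

137/38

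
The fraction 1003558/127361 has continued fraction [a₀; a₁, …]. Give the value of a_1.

1003558 ÷ 127361 → quotient 7, remainder 112031
127361 ÷ 112031 → quotient 1, remainder 15330

1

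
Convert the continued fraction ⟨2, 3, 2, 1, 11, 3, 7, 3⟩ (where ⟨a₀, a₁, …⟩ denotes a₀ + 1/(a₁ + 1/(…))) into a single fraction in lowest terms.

Starting at the tail and folding back:
Start with 3.
7 + 1/(3/1) = 7 + 1/3 = 22/3
3 + 1/(22/3) = 3 + 3/22 = 69/22
11 + 1/(69/22) = 11 + 22/69 = 781/69
1 + 1/(781/69) = 1 + 69/781 = 850/781
2 + 1/(850/781) = 2 + 781/850 = 2481/850
3 + 1/(2481/850) = 3 + 850/2481 = 8293/2481
2 + 1/(8293/2481) = 2 + 2481/8293 = 19067/8293

19067/8293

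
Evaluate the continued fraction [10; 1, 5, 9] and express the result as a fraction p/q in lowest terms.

596/55

Collapse the nested fraction from the inside out:
Start with 9.
5 + 1/(9/1) = 5 + 1/9 = 46/9
1 + 1/(46/9) = 1 + 9/46 = 55/46
10 + 1/(55/46) = 10 + 46/55 = 596/55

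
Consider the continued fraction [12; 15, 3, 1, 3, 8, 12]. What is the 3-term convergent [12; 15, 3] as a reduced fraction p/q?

Compute successive convergents:
a_0 = 12: 12/1
a_1 = 15: 181/15
a_2 = 3: 555/46

555/46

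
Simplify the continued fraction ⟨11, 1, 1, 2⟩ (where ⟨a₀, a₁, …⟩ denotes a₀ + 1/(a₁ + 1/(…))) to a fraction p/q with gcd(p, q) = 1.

58/5

Compute successive convergents:
a_0 = 11: 11/1
a_1 = 1: 12/1
a_2 = 1: 23/2
a_3 = 2: 58/5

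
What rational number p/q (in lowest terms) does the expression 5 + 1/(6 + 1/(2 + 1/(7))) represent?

500/97

a_0 = 5: 5/1
a_1 = 6: 31/6
a_2 = 2: 67/13
a_3 = 7: 500/97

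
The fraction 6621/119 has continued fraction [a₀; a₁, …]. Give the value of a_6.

3

⌊6621/119⌋ = 55, remainder 76
⌊119/76⌋ = 1, remainder 43
⌊76/43⌋ = 1, remainder 33
⌊43/33⌋ = 1, remainder 10
⌊33/10⌋ = 3, remainder 3
⌊10/3⌋ = 3, remainder 1
⌊3/1⌋ = 3, remainder 0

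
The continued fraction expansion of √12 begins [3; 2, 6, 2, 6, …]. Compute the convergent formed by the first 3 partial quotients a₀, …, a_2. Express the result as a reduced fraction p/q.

a_0 = 3: 3/1
a_1 = 2: 7/2
a_2 = 6: 45/13

45/13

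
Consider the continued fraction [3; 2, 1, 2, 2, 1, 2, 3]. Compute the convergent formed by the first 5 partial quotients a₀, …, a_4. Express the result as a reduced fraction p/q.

64/19

a_0 = 3: 3/1
a_1 = 2: 7/2
a_2 = 1: 10/3
a_3 = 2: 27/8
a_4 = 2: 64/19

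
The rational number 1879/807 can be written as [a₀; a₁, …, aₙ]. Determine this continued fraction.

[2; 3, 22, 12]

Repeatedly divide and take the remainder:
1879 = 2·807 + 265, so a_0 = 2
807 = 3·265 + 12, so a_1 = 3
265 = 22·12 + 1, so a_2 = 22
12 = 12·1 + 0, so a_3 = 12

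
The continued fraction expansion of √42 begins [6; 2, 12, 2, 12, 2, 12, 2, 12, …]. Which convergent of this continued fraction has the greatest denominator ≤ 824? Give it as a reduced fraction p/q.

a_0 = 6: 6/1  (≤ bound)
a_1 = 2: 13/2  (≤ bound)
a_2 = 12: 162/25  (≤ bound)
a_3 = 2: 337/52  (≤ bound)
a_4 = 12: 4206/649  (≤ bound)
a_5 = 2: 8749/1350  (> 824, stop)

4206/649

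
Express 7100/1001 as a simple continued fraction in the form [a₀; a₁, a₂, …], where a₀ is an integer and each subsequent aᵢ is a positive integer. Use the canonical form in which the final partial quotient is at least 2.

[7; 10, 1, 3, 4, 2, 2]

7100 ÷ 1001 → quotient 7, remainder 93
1001 ÷ 93 → quotient 10, remainder 71
93 ÷ 71 → quotient 1, remainder 22
71 ÷ 22 → quotient 3, remainder 5
22 ÷ 5 → quotient 4, remainder 2
5 ÷ 2 → quotient 2, remainder 1
2 ÷ 1 → quotient 2, remainder 0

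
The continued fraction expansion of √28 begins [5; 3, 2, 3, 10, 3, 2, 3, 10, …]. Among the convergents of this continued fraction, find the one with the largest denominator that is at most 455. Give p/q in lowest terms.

1307/247

a_0 = 5: 5/1  (≤ bound)
a_1 = 3: 16/3  (≤ bound)
a_2 = 2: 37/7  (≤ bound)
a_3 = 3: 127/24  (≤ bound)
a_4 = 10: 1307/247  (≤ bound)
a_5 = 3: 4048/765  (> 455, stop)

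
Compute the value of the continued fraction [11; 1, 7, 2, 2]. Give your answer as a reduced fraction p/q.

499/42

Start with 2.
2 + 1/(2/1) = 2 + 1/2 = 5/2
7 + 1/(5/2) = 7 + 2/5 = 37/5
1 + 1/(37/5) = 1 + 5/37 = 42/37
11 + 1/(42/37) = 11 + 37/42 = 499/42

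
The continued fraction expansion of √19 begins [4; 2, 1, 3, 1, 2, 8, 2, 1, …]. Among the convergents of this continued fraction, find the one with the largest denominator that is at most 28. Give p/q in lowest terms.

61/14

a_0 = 4: 4/1  (≤ bound)
a_1 = 2: 9/2  (≤ bound)
a_2 = 1: 13/3  (≤ bound)
a_3 = 3: 48/11  (≤ bound)
a_4 = 1: 61/14  (≤ bound)
a_5 = 2: 170/39  (> 28, stop)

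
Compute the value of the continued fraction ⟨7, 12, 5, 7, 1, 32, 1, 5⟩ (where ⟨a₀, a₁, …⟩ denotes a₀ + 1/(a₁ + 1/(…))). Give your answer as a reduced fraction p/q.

716231/101134

Compute successive convergents:
a_0 = 7: 7/1
a_1 = 12: 85/12
a_2 = 5: 432/61
a_3 = 7: 3109/439
a_4 = 1: 3541/500
a_5 = 32: 116421/16439
a_6 = 1: 119962/16939
a_7 = 5: 716231/101134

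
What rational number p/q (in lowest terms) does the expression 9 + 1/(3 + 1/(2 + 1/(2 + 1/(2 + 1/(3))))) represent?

a_0 = 9: 9/1
a_1 = 3: 28/3
a_2 = 2: 65/7
a_3 = 2: 158/17
a_4 = 2: 381/41
a_5 = 3: 1301/140

1301/140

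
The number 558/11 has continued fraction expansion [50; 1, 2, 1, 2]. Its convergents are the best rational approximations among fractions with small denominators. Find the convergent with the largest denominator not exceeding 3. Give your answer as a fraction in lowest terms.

a_0 = 50: 50/1  (≤ bound)
a_1 = 1: 51/1  (≤ bound)
a_2 = 2: 152/3  (≤ bound)
a_3 = 1: 203/4  (> 3, stop)

152/3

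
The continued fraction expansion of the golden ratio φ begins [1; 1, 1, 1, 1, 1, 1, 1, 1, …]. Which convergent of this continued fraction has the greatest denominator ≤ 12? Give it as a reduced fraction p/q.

13/8

a_0 = 1: 1/1  (≤ bound)
a_1 = 1: 2/1  (≤ bound)
a_2 = 1: 3/2  (≤ bound)
a_3 = 1: 5/3  (≤ bound)
a_4 = 1: 8/5  (≤ bound)
a_5 = 1: 13/8  (≤ bound)
a_6 = 1: 21/13  (> 12, stop)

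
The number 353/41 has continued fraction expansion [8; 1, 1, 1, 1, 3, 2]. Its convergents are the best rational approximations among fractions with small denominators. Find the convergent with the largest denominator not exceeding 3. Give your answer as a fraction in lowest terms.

26/3

a_0 = 8: 8/1  (≤ bound)
a_1 = 1: 9/1  (≤ bound)
a_2 = 1: 17/2  (≤ bound)
a_3 = 1: 26/3  (≤ bound)
a_4 = 1: 43/5  (> 3, stop)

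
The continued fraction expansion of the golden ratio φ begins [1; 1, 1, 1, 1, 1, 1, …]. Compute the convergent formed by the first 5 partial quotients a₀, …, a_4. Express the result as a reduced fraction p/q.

8/5

Start with 1.
1 + 1/(1/1) = 1 + 1/1 = 2/1
1 + 1/(2/1) = 1 + 1/2 = 3/2
1 + 1/(3/2) = 1 + 2/3 = 5/3
1 + 1/(5/3) = 1 + 3/5 = 8/5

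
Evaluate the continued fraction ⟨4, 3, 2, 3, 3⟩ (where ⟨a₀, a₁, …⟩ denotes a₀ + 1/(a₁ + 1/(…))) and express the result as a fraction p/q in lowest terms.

339/79

Use the convergent recurrence hₖ = aₖ·hₖ₋₁ + hₖ₋₂ (and likewise for the denominators kₖ):
a_0 = 4: 4/1
a_1 = 3: 13/3
a_2 = 2: 30/7
a_3 = 3: 103/24
a_4 = 3: 339/79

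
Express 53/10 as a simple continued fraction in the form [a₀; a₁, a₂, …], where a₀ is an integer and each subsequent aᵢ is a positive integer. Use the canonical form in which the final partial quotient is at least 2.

53 = 5·10 + 3, so a_0 = 5
10 = 3·3 + 1, so a_1 = 3
3 = 3·1 + 0, so a_2 = 3

[5; 3, 3]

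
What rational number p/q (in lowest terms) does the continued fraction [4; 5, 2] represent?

46/11

Build up convergents one term at a time:
a_0 = 4: 4/1
a_1 = 5: 21/5
a_2 = 2: 46/11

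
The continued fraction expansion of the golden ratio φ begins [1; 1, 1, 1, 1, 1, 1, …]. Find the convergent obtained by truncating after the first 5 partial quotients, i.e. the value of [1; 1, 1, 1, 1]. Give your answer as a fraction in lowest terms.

8/5

Work from the innermost term outward:
Start with 1.
1 + 1/(1/1) = 1 + 1/1 = 2/1
1 + 1/(2/1) = 1 + 1/2 = 3/2
1 + 1/(3/2) = 1 + 2/3 = 5/3
1 + 1/(5/3) = 1 + 3/5 = 8/5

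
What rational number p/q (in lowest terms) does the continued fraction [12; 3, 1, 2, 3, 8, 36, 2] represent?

275899/22485

Start with 2.
36 + 1/(2/1) = 36 + 1/2 = 73/2
8 + 1/(73/2) = 8 + 2/73 = 586/73
3 + 1/(586/73) = 3 + 73/586 = 1831/586
2 + 1/(1831/586) = 2 + 586/1831 = 4248/1831
1 + 1/(4248/1831) = 1 + 1831/4248 = 6079/4248
3 + 1/(6079/4248) = 3 + 4248/6079 = 22485/6079
12 + 1/(22485/6079) = 12 + 6079/22485 = 275899/22485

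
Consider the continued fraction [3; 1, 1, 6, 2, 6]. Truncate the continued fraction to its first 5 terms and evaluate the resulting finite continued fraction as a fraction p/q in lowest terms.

Work from the innermost term outward:
Start with 2.
6 + 1/(2/1) = 6 + 1/2 = 13/2
1 + 1/(13/2) = 1 + 2/13 = 15/13
1 + 1/(15/13) = 1 + 13/15 = 28/15
3 + 1/(28/15) = 3 + 15/28 = 99/28

99/28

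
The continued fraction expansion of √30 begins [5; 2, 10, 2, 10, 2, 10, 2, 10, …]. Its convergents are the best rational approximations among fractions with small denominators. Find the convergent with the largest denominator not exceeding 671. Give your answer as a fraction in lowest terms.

2525/461

a_0 = 5: 5/1  (≤ bound)
a_1 = 2: 11/2  (≤ bound)
a_2 = 10: 115/21  (≤ bound)
a_3 = 2: 241/44  (≤ bound)
a_4 = 10: 2525/461  (≤ bound)
a_5 = 2: 5291/966  (> 671, stop)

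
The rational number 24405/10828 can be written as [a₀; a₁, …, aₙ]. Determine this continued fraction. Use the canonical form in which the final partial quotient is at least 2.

⌊24405/10828⌋ = 2, remainder 2749
⌊10828/2749⌋ = 3, remainder 2581
⌊2749/2581⌋ = 1, remainder 168
⌊2581/168⌋ = 15, remainder 61
⌊168/61⌋ = 2, remainder 46
⌊61/46⌋ = 1, remainder 15
⌊46/15⌋ = 3, remainder 1
⌊15/1⌋ = 15, remainder 0

[2; 3, 1, 15, 2, 1, 3, 15]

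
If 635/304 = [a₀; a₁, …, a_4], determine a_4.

635 = 2·304 + 27, so a_0 = 2
304 = 11·27 + 7, so a_1 = 11
27 = 3·7 + 6, so a_2 = 3
7 = 1·6 + 1, so a_3 = 1
6 = 6·1 + 0, so a_4 = 6

6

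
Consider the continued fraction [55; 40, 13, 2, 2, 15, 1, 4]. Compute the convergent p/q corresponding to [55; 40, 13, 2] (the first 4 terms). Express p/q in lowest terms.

59537/1082

Start with 2.
13 + 1/(2/1) = 13 + 1/2 = 27/2
40 + 1/(27/2) = 40 + 2/27 = 1082/27
55 + 1/(1082/27) = 55 + 27/1082 = 59537/1082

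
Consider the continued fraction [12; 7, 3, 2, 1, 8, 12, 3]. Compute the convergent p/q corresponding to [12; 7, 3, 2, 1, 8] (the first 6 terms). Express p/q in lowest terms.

7707/635

Use the convergent recurrence hₖ = aₖ·hₖ₋₁ + hₖ₋₂ (and likewise for the denominators kₖ):
a_0 = 12: 12/1
a_1 = 7: 85/7
a_2 = 3: 267/22
a_3 = 2: 619/51
a_4 = 1: 886/73
a_5 = 8: 7707/635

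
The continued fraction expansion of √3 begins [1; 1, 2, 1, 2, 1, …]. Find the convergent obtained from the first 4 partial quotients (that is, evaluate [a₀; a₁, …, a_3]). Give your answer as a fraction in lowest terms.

Start with 1.
2 + 1/(1/1) = 2 + 1/1 = 3/1
1 + 1/(3/1) = 1 + 1/3 = 4/3
1 + 1/(4/3) = 1 + 3/4 = 7/4

7/4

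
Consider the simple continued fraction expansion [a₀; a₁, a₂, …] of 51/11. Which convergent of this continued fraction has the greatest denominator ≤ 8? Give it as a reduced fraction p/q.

List convergents until the denominator exceeds the bound:
a_0 = 4: 4/1  (≤ bound)
a_1 = 1: 5/1  (≤ bound)
a_2 = 1: 9/2  (≤ bound)
a_3 = 1: 14/3  (≤ bound)
a_4 = 3: 51/11  (> 8, stop)

14/3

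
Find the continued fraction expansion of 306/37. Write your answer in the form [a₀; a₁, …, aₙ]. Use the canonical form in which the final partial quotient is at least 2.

⌊306/37⌋ = 8, remainder 10
⌊37/10⌋ = 3, remainder 7
⌊10/7⌋ = 1, remainder 3
⌊7/3⌋ = 2, remainder 1
⌊3/1⌋ = 3, remainder 0

[8; 3, 1, 2, 3]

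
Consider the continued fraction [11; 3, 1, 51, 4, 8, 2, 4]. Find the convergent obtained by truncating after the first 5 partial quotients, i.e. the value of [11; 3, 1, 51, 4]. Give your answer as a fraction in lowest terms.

9361/832

Compute successive convergents:
a_0 = 11: 11/1
a_1 = 3: 34/3
a_2 = 1: 45/4
a_3 = 51: 2329/207
a_4 = 4: 9361/832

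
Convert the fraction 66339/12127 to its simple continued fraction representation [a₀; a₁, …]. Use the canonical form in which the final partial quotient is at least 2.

Run the Euclidean algorithm, recording each quotient:
⌊66339/12127⌋ = 5, remainder 5704
⌊12127/5704⌋ = 2, remainder 719
⌊5704/719⌋ = 7, remainder 671
⌊719/671⌋ = 1, remainder 48
⌊671/48⌋ = 13, remainder 47
⌊48/47⌋ = 1, remainder 1
⌊47/1⌋ = 47, remainder 0

[5; 2, 7, 1, 13, 1, 47]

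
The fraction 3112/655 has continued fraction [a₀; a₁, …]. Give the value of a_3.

3112 = 4·655 + 492, so a_0 = 4
655 = 1·492 + 163, so a_1 = 1
492 = 3·163 + 3, so a_2 = 3
163 = 54·3 + 1, so a_3 = 54

54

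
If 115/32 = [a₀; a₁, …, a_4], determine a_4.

6

115 ÷ 32 → quotient 3, remainder 19
32 ÷ 19 → quotient 1, remainder 13
19 ÷ 13 → quotient 1, remainder 6
13 ÷ 6 → quotient 2, remainder 1
6 ÷ 1 → quotient 6, remainder 0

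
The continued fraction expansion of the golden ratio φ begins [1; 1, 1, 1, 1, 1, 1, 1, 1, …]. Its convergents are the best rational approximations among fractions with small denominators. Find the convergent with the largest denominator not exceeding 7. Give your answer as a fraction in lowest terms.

List convergents until the denominator exceeds the bound:
a_0 = 1: 1/1  (≤ bound)
a_1 = 1: 2/1  (≤ bound)
a_2 = 1: 3/2  (≤ bound)
a_3 = 1: 5/3  (≤ bound)
a_4 = 1: 8/5  (≤ bound)
a_5 = 1: 13/8  (> 7, stop)

8/5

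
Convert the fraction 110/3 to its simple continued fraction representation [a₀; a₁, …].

Repeatedly divide and take the remainder:
110 ÷ 3 → quotient 36, remainder 2
3 ÷ 2 → quotient 1, remainder 1
2 ÷ 1 → quotient 2, remainder 0

[36; 1, 2]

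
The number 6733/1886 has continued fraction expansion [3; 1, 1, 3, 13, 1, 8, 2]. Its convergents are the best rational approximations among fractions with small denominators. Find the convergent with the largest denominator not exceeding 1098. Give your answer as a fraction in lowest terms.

3188/893

a_0 = 3: 3/1  (≤ bound)
a_1 = 1: 4/1  (≤ bound)
a_2 = 1: 7/2  (≤ bound)
a_3 = 3: 25/7  (≤ bound)
a_4 = 13: 332/93  (≤ bound)
a_5 = 1: 357/100  (≤ bound)
a_6 = 8: 3188/893  (≤ bound)
a_7 = 2: 6733/1886  (> 1098, stop)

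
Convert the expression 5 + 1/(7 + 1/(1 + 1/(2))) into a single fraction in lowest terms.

118/23

Start with 2.
1 + 1/(2/1) = 1 + 1/2 = 3/2
7 + 1/(3/2) = 7 + 2/3 = 23/3
5 + 1/(23/3) = 5 + 3/23 = 118/23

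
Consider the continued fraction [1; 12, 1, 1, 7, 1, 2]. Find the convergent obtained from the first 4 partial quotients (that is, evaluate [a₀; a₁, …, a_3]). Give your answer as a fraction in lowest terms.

a_0 = 1: 1/1
a_1 = 12: 13/12
a_2 = 1: 14/13
a_3 = 1: 27/25

27/25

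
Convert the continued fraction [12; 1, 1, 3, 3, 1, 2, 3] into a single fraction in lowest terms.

3506/279

Start with 3.
2 + 1/(3/1) = 2 + 1/3 = 7/3
1 + 1/(7/3) = 1 + 3/7 = 10/7
3 + 1/(10/7) = 3 + 7/10 = 37/10
3 + 1/(37/10) = 3 + 10/37 = 121/37
1 + 1/(121/37) = 1 + 37/121 = 158/121
1 + 1/(158/121) = 1 + 121/158 = 279/158
12 + 1/(279/158) = 12 + 158/279 = 3506/279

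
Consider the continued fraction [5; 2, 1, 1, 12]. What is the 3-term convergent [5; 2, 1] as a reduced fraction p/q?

16/3

a_0 = 5: 5/1
a_1 = 2: 11/2
a_2 = 1: 16/3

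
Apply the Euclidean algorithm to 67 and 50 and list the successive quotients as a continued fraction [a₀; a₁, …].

⌊67/50⌋ = 1, remainder 17
⌊50/17⌋ = 2, remainder 16
⌊17/16⌋ = 1, remainder 1
⌊16/1⌋ = 16, remainder 0

[1; 2, 1, 16]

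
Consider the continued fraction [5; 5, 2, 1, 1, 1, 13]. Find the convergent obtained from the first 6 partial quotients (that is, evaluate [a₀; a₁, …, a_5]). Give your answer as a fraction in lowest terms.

Build up convergents one term at a time:
a_0 = 5: 5/1
a_1 = 5: 26/5
a_2 = 2: 57/11
a_3 = 1: 83/16
a_4 = 1: 140/27
a_5 = 1: 223/43

223/43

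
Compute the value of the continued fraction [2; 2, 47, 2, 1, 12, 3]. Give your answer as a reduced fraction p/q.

Start with 3.
12 + 1/(3/1) = 12 + 1/3 = 37/3
1 + 1/(37/3) = 1 + 3/37 = 40/37
2 + 1/(40/37) = 2 + 37/40 = 117/40
47 + 1/(117/40) = 47 + 40/117 = 5539/117
2 + 1/(5539/117) = 2 + 117/5539 = 11195/5539
2 + 1/(11195/5539) = 2 + 5539/11195 = 27929/11195

27929/11195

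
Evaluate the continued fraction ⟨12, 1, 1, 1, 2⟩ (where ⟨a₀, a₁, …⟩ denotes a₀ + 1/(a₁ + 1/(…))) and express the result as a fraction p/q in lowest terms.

a_0 = 12: 12/1
a_1 = 1: 13/1
a_2 = 1: 25/2
a_3 = 1: 38/3
a_4 = 2: 101/8

101/8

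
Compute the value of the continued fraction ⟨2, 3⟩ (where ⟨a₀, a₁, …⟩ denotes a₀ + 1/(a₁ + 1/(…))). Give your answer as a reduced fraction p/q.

7/3

Start with 3.
2 + 1/(3/1) = 2 + 1/3 = 7/3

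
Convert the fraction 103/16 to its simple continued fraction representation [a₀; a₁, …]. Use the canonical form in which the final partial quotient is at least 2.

⌊103/16⌋ = 6, remainder 7
⌊16/7⌋ = 2, remainder 2
⌊7/2⌋ = 3, remainder 1
⌊2/1⌋ = 2, remainder 0

[6; 2, 3, 2]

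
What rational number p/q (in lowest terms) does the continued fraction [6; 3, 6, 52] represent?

a_0 = 6: 6/1
a_1 = 3: 19/3
a_2 = 6: 120/19
a_3 = 52: 6259/991

6259/991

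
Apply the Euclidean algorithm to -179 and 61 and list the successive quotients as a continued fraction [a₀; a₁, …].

[-3; 15, 4]

-179 = -3·61 + 4, so a_0 = -3
61 = 15·4 + 1, so a_1 = 15
4 = 4·1 + 0, so a_2 = 4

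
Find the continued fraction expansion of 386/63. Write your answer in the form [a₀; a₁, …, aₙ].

⌊386/63⌋ = 6, remainder 8
⌊63/8⌋ = 7, remainder 7
⌊8/7⌋ = 1, remainder 1
⌊7/1⌋ = 7, remainder 0

[6; 7, 1, 7]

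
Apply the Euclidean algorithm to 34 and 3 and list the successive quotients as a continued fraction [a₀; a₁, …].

Repeatedly divide and take the remainder:
34 = 11·3 + 1, so a_0 = 11
3 = 3·1 + 0, so a_1 = 3

[11; 3]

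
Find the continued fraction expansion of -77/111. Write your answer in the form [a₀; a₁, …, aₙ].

-77 = -1·111 + 34, so a_0 = -1
111 = 3·34 + 9, so a_1 = 3
34 = 3·9 + 7, so a_2 = 3
9 = 1·7 + 2, so a_3 = 1
7 = 3·2 + 1, so a_4 = 3
2 = 2·1 + 0, so a_5 = 2

[-1; 3, 3, 1, 3, 2]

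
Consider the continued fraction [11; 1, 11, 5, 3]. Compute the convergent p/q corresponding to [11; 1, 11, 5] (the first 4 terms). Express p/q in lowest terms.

727/61

a_0 = 11: 11/1
a_1 = 1: 12/1
a_2 = 11: 143/12
a_3 = 5: 727/61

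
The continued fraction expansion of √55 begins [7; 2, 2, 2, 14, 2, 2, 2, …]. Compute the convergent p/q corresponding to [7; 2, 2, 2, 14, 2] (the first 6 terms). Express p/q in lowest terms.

2655/358

Collapse the nested fraction from the inside out:
Start with 2.
14 + 1/(2/1) = 14 + 1/2 = 29/2
2 + 1/(29/2) = 2 + 2/29 = 60/29
2 + 1/(60/29) = 2 + 29/60 = 149/60
2 + 1/(149/60) = 2 + 60/149 = 358/149
7 + 1/(358/149) = 7 + 149/358 = 2655/358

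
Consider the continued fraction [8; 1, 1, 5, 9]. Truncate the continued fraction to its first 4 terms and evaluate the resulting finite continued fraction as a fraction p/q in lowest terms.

94/11

Collapse the nested fraction from the inside out:
Start with 5.
1 + 1/(5/1) = 1 + 1/5 = 6/5
1 + 1/(6/5) = 1 + 5/6 = 11/6
8 + 1/(11/6) = 8 + 6/11 = 94/11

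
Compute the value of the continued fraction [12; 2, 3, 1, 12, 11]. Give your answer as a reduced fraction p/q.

15853/1274

a_0 = 12: 12/1
a_1 = 2: 25/2
a_2 = 3: 87/7
a_3 = 1: 112/9
a_4 = 12: 1431/115
a_5 = 11: 15853/1274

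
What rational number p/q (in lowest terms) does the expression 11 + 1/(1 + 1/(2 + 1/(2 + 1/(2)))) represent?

a_0 = 11: 11/1
a_1 = 1: 12/1
a_2 = 2: 35/3
a_3 = 2: 82/7
a_4 = 2: 199/17

199/17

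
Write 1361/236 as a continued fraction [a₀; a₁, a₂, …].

1361 = 5·236 + 181, so a_0 = 5
236 = 1·181 + 55, so a_1 = 1
181 = 3·55 + 16, so a_2 = 3
55 = 3·16 + 7, so a_3 = 3
16 = 2·7 + 2, so a_4 = 2
7 = 3·2 + 1, so a_5 = 3
2 = 2·1 + 0, so a_6 = 2

[5; 1, 3, 3, 2, 3, 2]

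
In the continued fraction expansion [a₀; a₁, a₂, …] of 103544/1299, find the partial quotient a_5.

34

⌊103544/1299⌋ = 79, remainder 923
⌊1299/923⌋ = 1, remainder 376
⌊923/376⌋ = 2, remainder 171
⌊376/171⌋ = 2, remainder 34
⌊171/34⌋ = 5, remainder 1
⌊34/1⌋ = 34, remainder 0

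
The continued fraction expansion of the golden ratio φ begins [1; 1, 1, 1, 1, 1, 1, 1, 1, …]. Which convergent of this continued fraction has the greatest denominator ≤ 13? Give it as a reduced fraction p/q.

21/13

a_0 = 1: 1/1  (≤ bound)
a_1 = 1: 2/1  (≤ bound)
a_2 = 1: 3/2  (≤ bound)
a_3 = 1: 5/3  (≤ bound)
a_4 = 1: 8/5  (≤ bound)
a_5 = 1: 13/8  (≤ bound)
a_6 = 1: 21/13  (≤ bound)
a_7 = 1: 34/21  (> 13, stop)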